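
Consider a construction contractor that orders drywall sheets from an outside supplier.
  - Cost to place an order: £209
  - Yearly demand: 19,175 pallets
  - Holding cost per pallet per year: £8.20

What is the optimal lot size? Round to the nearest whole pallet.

989 pallets

Q* = √(2·D·S / H) = √(2·19,175·209 / 8.2) = √977,457.3 ≈ 988.66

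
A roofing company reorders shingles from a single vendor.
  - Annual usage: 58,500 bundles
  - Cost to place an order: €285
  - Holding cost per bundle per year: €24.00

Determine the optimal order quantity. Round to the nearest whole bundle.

1,179 bundles

Q* = √(2·D·S / H) = √(2·58,500·285 / 24) = √1,389,375.0 ≈ 1,178.72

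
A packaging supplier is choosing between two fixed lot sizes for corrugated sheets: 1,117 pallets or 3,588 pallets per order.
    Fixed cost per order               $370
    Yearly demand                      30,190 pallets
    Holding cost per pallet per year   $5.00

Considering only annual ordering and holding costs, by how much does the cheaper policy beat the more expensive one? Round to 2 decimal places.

$709.53

Annual cost at Q: ordering D·S/Q plus holding Q·H/2.
TC(1,117) = (30,190/1,117)×370 + (1,117/2)×5 = $12,792.77
TC(3,588) = (30,190/3,588)×370 + (3,588/2)×5 = $12,083.24
Cheaper: Q = 3,588.  Difference = $709.53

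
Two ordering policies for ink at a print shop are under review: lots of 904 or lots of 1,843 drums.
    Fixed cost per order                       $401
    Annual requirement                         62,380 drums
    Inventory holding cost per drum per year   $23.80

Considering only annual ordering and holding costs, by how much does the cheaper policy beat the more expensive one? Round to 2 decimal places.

Annual cost at Q: ordering D·S/Q plus holding Q·H/2.
TC(904) = (62,380/904)×401 + (904/2)×23.8 = $38,428.37
TC(1,843) = (62,380/1,843)×401 + (1,843/2)×23.8 = $35,504.34
Lots of 1,843 are cheaper by $2,924.03.

$2,924.03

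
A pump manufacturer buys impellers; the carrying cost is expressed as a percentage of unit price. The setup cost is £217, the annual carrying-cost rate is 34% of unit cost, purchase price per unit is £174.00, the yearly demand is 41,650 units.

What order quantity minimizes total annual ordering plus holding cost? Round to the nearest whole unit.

553 units

H = i·C = 0.34 × £174 = £59.1600 per unit-year
EOQ = √(2DS/H) = √(2 × 41,650 × 217 / 59.16)
    = √(305,545.98) ≈ 552.76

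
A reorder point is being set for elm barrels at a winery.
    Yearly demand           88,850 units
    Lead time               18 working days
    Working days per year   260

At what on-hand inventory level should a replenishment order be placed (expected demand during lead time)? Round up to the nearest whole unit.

Daily demand d = 88,850 / 260 = 341.731 units/day
Demand during lead time = 341.731 × 18 = 6,151.15
Reorder point = 6,151.15 → round up

6,152 units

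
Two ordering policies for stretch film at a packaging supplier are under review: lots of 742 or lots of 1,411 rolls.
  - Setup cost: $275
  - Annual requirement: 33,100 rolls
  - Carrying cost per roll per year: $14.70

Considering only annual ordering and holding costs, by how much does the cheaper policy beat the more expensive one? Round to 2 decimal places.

$899.27

TC(Q) = (D/Q)S + (Q/2)H
TC(742) = (33,100/742)×275 + (742/2)×14.7 = $17,721.22
TC(1,411) = (33,100/1,411)×275 + (1,411/2)×14.7 = $16,821.95
Cheaper: Q = 1,411.  Difference = $899.27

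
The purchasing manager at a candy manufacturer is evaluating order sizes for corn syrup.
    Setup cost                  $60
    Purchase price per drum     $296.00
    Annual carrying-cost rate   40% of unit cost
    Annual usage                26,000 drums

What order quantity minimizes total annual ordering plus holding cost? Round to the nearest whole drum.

H = i·C = 0.4 × $296 = $118.4000 per drum-year
EOQ = √(2DS/H) = √(2 × 26,000 × 60 / 118.4)
    = √(26,351.35) ≈ 162.33

162 drums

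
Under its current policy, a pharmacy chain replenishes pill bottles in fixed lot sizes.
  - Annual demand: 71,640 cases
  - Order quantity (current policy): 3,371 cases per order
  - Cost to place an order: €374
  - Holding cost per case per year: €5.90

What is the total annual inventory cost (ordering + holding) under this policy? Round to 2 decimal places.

€17,892.64

Orders/yr = 71,640/3,371 = 21.252; ordering cost = 21.252 × €374 = €7,948.19
Average inventory = 3,371/2 = 1685.5; holding cost = 1685.5 × €5.9 = €9,944.45
Total = €7,948.19 + €9,944.45 = €17,892.64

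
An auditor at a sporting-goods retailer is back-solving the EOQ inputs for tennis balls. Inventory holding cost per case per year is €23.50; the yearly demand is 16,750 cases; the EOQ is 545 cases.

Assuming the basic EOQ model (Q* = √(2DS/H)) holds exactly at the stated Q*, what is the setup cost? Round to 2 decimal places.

EOQ relation: Q² = 2DS/H, so rearrange for the unknown.
S = Q²H / (2D) = 545² × 23.5 / (2 × 16,750) = 208.3608

€208.36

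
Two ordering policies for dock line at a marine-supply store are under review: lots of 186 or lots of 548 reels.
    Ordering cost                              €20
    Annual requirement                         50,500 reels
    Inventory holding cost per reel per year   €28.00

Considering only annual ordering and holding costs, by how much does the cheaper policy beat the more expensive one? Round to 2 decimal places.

TC(Q) = (D/Q)S + (Q/2)H
TC(186) = (50,500/186)×20 + (186/2)×28 = €8,034.11
TC(548) = (50,500/548)×20 + (548/2)×28 = €9,515.07
Lots of 186 are cheaper by €1,480.96.

€1,480.96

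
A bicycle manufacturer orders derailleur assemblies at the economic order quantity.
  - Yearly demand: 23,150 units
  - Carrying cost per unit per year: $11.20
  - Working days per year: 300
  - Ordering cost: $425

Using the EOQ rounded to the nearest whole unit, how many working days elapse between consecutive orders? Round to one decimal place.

Q* = √(2·D·S / H) = √(2·23,150·425 / 11.2) = √1,756,919.6 ≈ 1,325.49 → Q = 1,325 units
T = Q/D × 300 days = 1,325/23,150 × 300 = 17.171 days

17.2 days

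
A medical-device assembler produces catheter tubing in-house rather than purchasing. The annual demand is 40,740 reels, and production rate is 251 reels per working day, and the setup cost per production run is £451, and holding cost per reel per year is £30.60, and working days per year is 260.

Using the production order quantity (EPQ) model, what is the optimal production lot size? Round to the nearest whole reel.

1,788 reels

Daily demand d = 40,740/260 = 156.692; p = 251; 1 − d/p = 0.37573
EPQ = √(2DS / (H(1 − d/p)))
    = √(2 × 40,740 × 451 / (30.6 × 0.37573)) ≈ 1,787.79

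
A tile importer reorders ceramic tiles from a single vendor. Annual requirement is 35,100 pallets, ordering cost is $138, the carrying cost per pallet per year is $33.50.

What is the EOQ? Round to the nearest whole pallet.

538 pallets

Q* = √(2·D·S / H) = √(2·35,100·138 / 33.5) = √289,182.1 ≈ 537.76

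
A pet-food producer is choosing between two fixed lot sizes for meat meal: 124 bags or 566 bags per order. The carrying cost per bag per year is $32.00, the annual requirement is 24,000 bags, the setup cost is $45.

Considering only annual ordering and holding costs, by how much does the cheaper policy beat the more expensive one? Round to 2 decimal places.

$270.45

For each Q, cost = (D/Q)·S + (Q/2)·H.
TC(124) = (24,000/124)×45 + (124/2)×32 = $10,693.68
TC(566) = (24,000/566)×45 + (566/2)×32 = $10,964.13
|ΔTC| = |$10,693.68 − $10,964.13| = $270.45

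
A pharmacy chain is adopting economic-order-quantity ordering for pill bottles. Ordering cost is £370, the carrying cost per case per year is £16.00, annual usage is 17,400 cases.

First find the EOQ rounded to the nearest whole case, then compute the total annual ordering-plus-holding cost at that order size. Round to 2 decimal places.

£14,353.26

Q* = √(2·D·S / H) = √(2·17,400·370 / 16) = √804,750.0 ≈ 897.08 → Q = 897 cases
Annual ordering cost = (D/Q)·S = (17,400/897) × 370 = £7,177.26
Annual holding cost  = (Q/2)·H = (897/2) × 16 = £7,176.00
Total = £7,177.26 + £7,176.00 = £14,353.26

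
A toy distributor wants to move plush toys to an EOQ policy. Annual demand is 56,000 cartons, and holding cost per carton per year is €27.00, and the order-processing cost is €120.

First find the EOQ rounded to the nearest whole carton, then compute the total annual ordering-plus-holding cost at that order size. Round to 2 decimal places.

2DS/H = 2·56,000·120/27 = 497,777.78
EOQ = √497,777.78 ≈ 705.53 → Q = 706 cartons
Annual ordering cost = (D/Q)·S = (56,000/706) × 120 = €9,518.41
Annual holding cost  = (Q/2)·H = (706/2) × 27 = €9,531.00
Total = €9,518.41 + €9,531.00 = €19,049.41

€19,049.41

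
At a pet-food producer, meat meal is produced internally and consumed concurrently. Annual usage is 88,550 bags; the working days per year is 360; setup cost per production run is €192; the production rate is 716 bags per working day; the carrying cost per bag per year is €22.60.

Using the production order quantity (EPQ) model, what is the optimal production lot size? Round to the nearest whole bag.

d = 88,550/360 = 245.9722 bags/day;  effective holding cost H(1 − d/p) = 22.6·(1 − 245.9722/716) = 14.83607
Q* = √(2DS / H_eff) = √(2·88,550·192 / 14.83607) ≈ 1,513.91

1,514 bags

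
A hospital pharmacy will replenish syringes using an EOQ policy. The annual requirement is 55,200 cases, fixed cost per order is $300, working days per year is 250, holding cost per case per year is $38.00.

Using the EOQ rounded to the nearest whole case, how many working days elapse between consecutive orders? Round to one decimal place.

4.2 days

Q* = √(2·D·S / H) = √(2·55,200·300 / 38) = √871,578.9 ≈ 933.58 → Q = 934 cases
Days between orders = 250 / (D/Q) = 250 / 59.101 ≈ 4.230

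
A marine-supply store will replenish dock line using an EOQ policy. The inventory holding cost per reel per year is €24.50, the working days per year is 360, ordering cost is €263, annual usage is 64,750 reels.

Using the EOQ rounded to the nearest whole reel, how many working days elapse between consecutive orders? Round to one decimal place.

Q* = √(2·D·S / H) = √(2·64,750·263 / 24.5) = √1,390,142.9 ≈ 1,179.04 → Q = 1,179 reels
T = Q/D × 360 days = 1,179/64,750 × 360 = 6.555 days

6.6 days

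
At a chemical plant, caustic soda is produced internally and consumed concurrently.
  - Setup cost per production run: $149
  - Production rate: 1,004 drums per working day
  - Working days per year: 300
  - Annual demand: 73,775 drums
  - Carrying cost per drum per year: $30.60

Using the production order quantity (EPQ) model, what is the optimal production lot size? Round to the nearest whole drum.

975 drums

Daily demand d = 73,775/300 = 245.917; p = 1004; 1 − d/p = 0.75506
EPQ = √(2DS / (H(1 − d/p)))
    = √(2 × 73,775 × 149 / (30.6 × 0.75506)) ≈ 975.46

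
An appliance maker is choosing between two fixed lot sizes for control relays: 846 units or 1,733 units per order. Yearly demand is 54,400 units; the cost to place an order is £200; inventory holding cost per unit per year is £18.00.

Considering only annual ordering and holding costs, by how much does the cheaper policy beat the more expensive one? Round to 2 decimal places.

For each Q, cost = (D/Q)·S + (Q/2)·H.
TC(846) = (54,400/846)×200 + (846/2)×18 = £20,474.52
TC(1,733) = (54,400/1,733)×200 + (1,733/2)×18 = £21,875.13
Cheaper: Q = 846.  Difference = £1,400.61

£1,400.61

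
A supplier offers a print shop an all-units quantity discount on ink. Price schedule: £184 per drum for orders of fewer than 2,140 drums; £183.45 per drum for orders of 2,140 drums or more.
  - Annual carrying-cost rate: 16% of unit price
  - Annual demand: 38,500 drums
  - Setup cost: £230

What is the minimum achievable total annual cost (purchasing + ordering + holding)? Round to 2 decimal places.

£7,098,369.49

H₁ = 16%×£184 = £29.4400;  H₂ = 16%×£183.45 = £29.3520
EOQ₁ = √(2×38,500×230/29.4400) = 775.60  (< 2,140, feasible at tier 1)
EOQ₂ = √(2×38,500×230/29.3520) = 776.77  (< 2,140 → use Q = 2,140 at tier-2 price)
TC(tier 1 (EOQ₁), Q≈775.6) = £7,106,833.80
TC(tier 2, Q≈2,140.0) = £7,098,369.49
Minimum at tier 2: £7,098,369.49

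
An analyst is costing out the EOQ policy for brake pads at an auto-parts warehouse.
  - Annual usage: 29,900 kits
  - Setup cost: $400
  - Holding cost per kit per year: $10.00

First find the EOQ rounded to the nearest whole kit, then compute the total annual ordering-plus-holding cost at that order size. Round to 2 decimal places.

$15,466.09

Q* = √(2·D·S / H) = √(2·29,900·400 / 10) = √2,392,000.0 ≈ 1,546.61 → Q = 1,547 kits
Annual ordering cost = (D/Q)·S = (29,900/1,547) × 400 = $7,731.09
Annual holding cost  = (Q/2)·H = (1,547/2) × 10 = $7,735.00
Total = $7,731.09 + $7,735.00 = $15,466.09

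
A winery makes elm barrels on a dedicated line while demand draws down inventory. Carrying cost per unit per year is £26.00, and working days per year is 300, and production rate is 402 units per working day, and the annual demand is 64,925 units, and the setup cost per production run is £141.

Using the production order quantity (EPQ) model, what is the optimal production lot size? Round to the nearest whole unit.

Daily demand d = 64,925/300 = 216.417; p = 402; 1 − d/p = 0.46165
EPQ = √(2DS / (H(1 − d/p)))
    = √(2 × 64,925 × 141 / (26 × 0.46165)) ≈ 1,235.06

1,235 units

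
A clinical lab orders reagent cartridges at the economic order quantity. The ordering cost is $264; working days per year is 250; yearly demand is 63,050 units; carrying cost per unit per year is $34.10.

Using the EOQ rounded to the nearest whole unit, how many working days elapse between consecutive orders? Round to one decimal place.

3.9 days

2DS/H = 2·63,050·264/34.1 = 976,258.06
EOQ = √976,258.06 ≈ 988.06 → Q = 988 units
Cycle time = (working days × Q)/D = (250 × 988) / 63,050 = 3.918 days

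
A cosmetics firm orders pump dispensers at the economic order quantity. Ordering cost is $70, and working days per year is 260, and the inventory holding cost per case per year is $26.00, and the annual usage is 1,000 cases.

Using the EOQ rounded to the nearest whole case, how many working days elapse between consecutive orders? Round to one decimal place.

2DS/H = 2·1,000·70/26 = 5,384.62
EOQ = √5,384.62 ≈ 73.38 → Q = 73 cases
Days between orders = 260 / (D/Q) = 260 / 13.699 ≈ 18.980

19.0 days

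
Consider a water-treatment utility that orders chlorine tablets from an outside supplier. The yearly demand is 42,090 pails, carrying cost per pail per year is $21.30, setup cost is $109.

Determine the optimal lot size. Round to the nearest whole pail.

656 pails

EOQ = √(2DS/H) = √(2 × 42,090 × 109 / 21.3)
    = √(430,780.28) ≈ 656.34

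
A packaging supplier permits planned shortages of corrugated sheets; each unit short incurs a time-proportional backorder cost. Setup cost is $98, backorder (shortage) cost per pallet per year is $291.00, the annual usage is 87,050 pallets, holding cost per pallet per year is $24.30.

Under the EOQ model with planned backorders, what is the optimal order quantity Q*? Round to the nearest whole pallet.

872 pallets

Q* = √(2DS/H) · √((H + b)/b)
   = √(2 × 87,050 × 98 / 24.3) · √((24.3 + 291) / 291)
   = 837.933 × 1.0409 ≈ 872.22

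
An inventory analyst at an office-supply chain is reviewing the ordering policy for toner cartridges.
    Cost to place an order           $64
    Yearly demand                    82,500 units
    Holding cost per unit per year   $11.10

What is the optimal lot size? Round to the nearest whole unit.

975 units

2DS/H = 2·82,500·64/11.1 = 951,351.35
EOQ = √951,351.35 ≈ 975.37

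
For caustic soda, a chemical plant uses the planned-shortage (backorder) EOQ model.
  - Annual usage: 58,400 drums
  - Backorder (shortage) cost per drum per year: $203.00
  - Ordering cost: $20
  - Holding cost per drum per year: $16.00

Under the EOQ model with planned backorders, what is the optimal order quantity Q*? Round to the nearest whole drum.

Basic EOQ = √(2·58,400·20/16) = 382.099
Backorder adjustment √((H+b)/b) = √((16+203)/203) = 1.0387
Q* = 382.099 × 1.0387 ≈ 396.87

397 drums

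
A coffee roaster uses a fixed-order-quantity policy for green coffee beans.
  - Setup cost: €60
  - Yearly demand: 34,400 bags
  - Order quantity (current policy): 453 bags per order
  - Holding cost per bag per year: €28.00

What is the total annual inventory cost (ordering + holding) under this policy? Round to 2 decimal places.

€10,898.29

Ordering: D/Q × S = 34,400/453 × €60 = €4,556.29
Holding:  Q/2 × H = 453/2 × €28 = €6,342.00
Total = €4,556.29 + €6,342.00 = €10,898.29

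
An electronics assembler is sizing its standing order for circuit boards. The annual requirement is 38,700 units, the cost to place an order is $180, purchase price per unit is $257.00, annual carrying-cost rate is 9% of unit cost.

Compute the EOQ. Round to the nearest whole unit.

Carrying cost H = $257 × 9% = $23.1300/unit/yr
2DS/H = 2·38,700·180/23.13 = 602,334.63
EOQ = √602,334.63 ≈ 776.10

776 units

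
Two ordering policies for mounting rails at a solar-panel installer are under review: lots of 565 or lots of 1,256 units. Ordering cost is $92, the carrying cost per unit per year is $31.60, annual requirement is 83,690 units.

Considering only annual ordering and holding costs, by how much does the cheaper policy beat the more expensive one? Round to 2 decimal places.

$3,420.56

For each Q, cost = (D/Q)·S + (Q/2)·H.
TC(565) = (83,690/565)×92 + (565/2)×31.6 = $22,554.40
TC(1,256) = (83,690/1,256)×92 + (1,256/2)×31.6 = $25,974.96
Lots of 565 are cheaper by $3,420.56.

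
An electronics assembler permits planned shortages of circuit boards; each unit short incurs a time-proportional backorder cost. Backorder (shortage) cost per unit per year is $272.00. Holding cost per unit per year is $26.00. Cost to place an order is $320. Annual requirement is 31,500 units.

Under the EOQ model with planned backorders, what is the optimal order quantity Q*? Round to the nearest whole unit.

922 units

Q* = √(2DS/H) · √((H + b)/b)
   = √(2 × 31,500 × 320 / 26) · √((26 + 272) / 272)
   = 880.559 × 1.0467 ≈ 921.68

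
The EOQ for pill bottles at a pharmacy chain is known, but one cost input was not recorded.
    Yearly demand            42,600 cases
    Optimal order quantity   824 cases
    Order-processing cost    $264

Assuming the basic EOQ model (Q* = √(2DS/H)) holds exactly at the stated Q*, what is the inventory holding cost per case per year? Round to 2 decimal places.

$33.13

EOQ relation: Q² = 2DS/H, so rearrange for the unknown.
H = 2DS / Q² = 2 × 42,600 × 264 / 824² = 33.1275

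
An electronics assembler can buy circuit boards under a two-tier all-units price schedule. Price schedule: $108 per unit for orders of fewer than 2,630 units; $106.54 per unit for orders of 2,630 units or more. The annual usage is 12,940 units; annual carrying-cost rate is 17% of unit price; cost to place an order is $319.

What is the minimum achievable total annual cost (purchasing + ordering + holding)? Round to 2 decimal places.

H₁ = 17%×$108 = $18.3600;  H₂ = 17%×$106.54 = $18.1118
EOQ₁ = √(2×12,940×319/18.3600) = 670.57  (< 2,630, feasible at tier 1)
EOQ₂ = √(2×12,940×319/18.1118) = 675.14  (< 2,630 → use Q = 2,630 at tier-2 price)
TC(tier 1 (EOQ₁), Q≈670.6) = $1,409,831.58
TC(tier 2, Q≈2,630.0) = $1,404,014.15
Minimum at tier 2: $1,404,014.15

$1,404,014.15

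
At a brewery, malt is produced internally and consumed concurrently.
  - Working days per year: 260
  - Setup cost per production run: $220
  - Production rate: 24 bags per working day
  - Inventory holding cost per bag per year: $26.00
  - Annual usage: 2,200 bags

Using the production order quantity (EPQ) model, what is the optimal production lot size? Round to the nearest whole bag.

d = 2,200/260 = 8.4615 bags/day;  effective holding cost H(1 − d/p) = 26·(1 − 8.4615/24) = 16.83333
Q* = √(2DS / H_eff) = √(2·2,200·220 / 16.83333) ≈ 239.80

240 bags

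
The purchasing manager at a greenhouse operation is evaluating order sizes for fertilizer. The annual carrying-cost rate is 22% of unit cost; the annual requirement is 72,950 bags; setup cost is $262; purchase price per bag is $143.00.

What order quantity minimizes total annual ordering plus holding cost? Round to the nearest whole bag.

Carrying cost H = $143 × 22% = $31.4600/bag/yr
Q* = √(2·D·S / H) = √(2·72,950·262 / 31.46) = √1,215,060.4 ≈ 1,102.30

1,102 bags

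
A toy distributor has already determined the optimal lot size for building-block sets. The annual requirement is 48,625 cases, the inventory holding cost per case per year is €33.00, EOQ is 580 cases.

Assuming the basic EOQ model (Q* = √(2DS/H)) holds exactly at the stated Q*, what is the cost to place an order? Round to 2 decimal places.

€114.15

From Q* = √(2DS/H) ⇒ Q*² = 2DS/H.
S = Q²H / (2D) = 580² × 33 / (2 × 48,625) = 114.1512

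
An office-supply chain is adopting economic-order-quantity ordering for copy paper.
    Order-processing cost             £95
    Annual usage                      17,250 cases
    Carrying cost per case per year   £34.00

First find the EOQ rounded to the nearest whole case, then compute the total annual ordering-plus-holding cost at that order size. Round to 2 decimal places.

£10,556.29

2DS/H = 2·17,250·95/34 = 96,397.06
EOQ = √96,397.06 ≈ 310.48 → Q = 310 cases
Annual ordering cost = (D/Q)·S = (17,250/310) × 95 = £5,286.29
Annual holding cost  = (Q/2)·H = (310/2) × 34 = £5,270.00
Total = £5,286.29 + £5,270.00 = £10,556.29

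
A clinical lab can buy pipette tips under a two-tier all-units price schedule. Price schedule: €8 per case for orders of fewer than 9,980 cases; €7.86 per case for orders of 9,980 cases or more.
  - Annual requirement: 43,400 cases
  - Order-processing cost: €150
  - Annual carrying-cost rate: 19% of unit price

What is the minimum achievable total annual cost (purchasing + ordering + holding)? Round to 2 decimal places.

€349,228.37

H₁ = 19%×€8 = €1.5200;  H₂ = 19%×€7.86 = €1.4934
EOQ₁ = √(2×43,400×150/1.5200) = 2,926.74  (< 9,980, feasible at tier 1)
EOQ₂ = √(2×43,400×150/1.4934) = 2,952.69  (< 9,980 → use Q = 9,980 at tier-2 price)
TC(tier 1 (EOQ₁), Q≈2,926.7) = €351,648.64
TC(tier 2, Q≈9,980.0) = €349,228.37
Minimum at tier 2: €349,228.37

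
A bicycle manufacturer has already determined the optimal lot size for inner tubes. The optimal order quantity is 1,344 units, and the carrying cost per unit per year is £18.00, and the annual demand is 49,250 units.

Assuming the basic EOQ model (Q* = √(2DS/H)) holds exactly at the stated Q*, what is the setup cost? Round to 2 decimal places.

From Q* = √(2DS/H) ⇒ Q*² = 2DS/H.
S = Q²H / (2D) = 1,344² × 18 / (2 × 49,250) = 330.0919

£330.09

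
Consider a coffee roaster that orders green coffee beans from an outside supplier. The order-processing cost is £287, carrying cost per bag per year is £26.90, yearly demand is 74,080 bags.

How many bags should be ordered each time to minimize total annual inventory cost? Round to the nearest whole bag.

Q* = √(2·D·S / H) = √(2·74,080·287 / 26.9) = √1,580,740.5 ≈ 1,257.28

1,257 bags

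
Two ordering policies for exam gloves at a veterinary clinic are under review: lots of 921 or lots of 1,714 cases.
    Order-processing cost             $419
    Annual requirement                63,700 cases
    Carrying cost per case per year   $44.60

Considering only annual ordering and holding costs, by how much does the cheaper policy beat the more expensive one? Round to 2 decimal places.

TC(Q) = (D/Q)S + (Q/2)H
TC(921) = (63,700/921)×419 + (921/2)×44.6 = $49,518.00
TC(1,714) = (63,700/1,714)×419 + (1,714/2)×44.6 = $53,794.14
|ΔTC| = |$49,518.00 − $53,794.14| = $4,276.14

$4,276.14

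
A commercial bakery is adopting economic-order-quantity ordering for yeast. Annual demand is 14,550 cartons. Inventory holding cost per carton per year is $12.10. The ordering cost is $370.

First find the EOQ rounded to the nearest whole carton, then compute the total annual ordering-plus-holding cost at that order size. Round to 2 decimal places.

$11,414.06

2DS/H = 2·14,550·370/12.1 = 889,834.71
EOQ = √889,834.71 ≈ 943.31 → Q = 943 cartons
Orders/yr = 14,550/943 = 15.429; ordering cost = 15.429 × $370 = $5,708.91
Average inventory = 943/2 = 471.5; holding cost = 471.5 × $12.1 = $5,705.15
Total = $5,708.91 + $5,705.15 = $11,414.06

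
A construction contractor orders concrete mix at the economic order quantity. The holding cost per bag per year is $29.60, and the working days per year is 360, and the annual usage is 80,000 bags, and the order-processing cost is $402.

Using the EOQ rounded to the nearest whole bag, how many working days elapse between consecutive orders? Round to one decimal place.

2DS/H = 2·80,000·402/29.6 = 2,172,972.97
EOQ = √2,172,972.97 ≈ 1,474.10 → Q = 1,474 bags
Days between orders = 360 / (D/Q) = 360 / 54.274 ≈ 6.633

6.6 days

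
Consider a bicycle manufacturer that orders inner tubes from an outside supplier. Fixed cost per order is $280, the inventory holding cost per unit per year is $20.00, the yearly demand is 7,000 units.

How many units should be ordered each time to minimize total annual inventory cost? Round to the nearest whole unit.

2DS/H = 2·7,000·280/20 = 196,000.00
EOQ = √196,000.00 ≈ 442.72

443 units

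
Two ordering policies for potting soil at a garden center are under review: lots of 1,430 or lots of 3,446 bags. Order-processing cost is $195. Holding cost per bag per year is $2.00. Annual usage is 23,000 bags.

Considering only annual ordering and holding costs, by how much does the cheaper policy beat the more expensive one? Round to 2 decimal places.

$181.15

TC(Q) = (D/Q)S + (Q/2)H
TC(1,430) = (23,000/1,430)×195 + (1,430/2)×2 = $4,566.36
TC(3,446) = (23,000/3,446)×195 + (3,446/2)×2 = $4,747.51
Cheaper: Q = 1,430.  Difference = $181.15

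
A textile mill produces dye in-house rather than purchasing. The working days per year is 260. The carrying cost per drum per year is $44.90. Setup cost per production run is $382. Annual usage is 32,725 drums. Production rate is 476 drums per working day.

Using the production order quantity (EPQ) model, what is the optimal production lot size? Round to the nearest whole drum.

870 drums

Daily demand d = 32,725/260 = 125.865; p = 476; 1 − d/p = 0.73558
EPQ = √(2DS / (H(1 − d/p)))
    = √(2 × 32,725 × 382 / (44.9 × 0.73558)) ≈ 870.06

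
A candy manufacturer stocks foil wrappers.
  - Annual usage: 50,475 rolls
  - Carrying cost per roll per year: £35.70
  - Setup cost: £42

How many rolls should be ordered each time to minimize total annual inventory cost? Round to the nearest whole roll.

345 rolls

Optimal lot size Q* = (2 × 50,475 × £42 / £35.7)^½ ≈ 344.62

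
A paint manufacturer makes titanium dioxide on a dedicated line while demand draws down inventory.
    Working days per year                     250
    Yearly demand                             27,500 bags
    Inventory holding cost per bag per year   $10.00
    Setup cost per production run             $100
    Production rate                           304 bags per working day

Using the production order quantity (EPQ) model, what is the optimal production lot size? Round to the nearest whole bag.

928 bags

Daily demand d = 27,500/250 = 110.000; p = 304; 1 − d/p = 0.63816
EPQ = √(2DS / (H(1 − d/p)))
    = √(2 × 27,500 × 100 / (10 × 0.63816)) ≈ 928.36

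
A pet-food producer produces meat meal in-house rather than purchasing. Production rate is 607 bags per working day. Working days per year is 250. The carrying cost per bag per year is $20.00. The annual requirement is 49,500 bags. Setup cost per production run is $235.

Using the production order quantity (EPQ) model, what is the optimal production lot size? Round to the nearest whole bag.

Daily demand d = 49,500/250 = 198.000; p = 607; 1 − d/p = 0.67381
EPQ = √(2DS / (H(1 − d/p)))
    = √(2 × 49,500 × 235 / (20 × 0.67381)) ≈ 1,313.92

1,314 bags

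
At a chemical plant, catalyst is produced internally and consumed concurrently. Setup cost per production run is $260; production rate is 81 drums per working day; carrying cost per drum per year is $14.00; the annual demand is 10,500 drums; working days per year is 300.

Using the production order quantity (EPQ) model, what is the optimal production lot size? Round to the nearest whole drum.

829 drums

d = 10,500/300 = 35.0000 drums/day;  effective holding cost H(1 − d/p) = 14·(1 − 35.0000/81) = 7.95062
Q* = √(2DS / H_eff) = √(2·10,500·260 / 7.95062) ≈ 828.70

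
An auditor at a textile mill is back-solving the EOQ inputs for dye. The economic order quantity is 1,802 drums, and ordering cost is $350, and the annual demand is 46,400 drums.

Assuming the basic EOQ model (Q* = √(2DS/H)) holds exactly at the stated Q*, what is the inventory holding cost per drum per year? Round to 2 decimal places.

EOQ relation: Q² = 2DS/H, so rearrange for the unknown.
H = 2DS / Q² = 2 × 46,400 × 350 / 1,802² = 10.0025

$10.00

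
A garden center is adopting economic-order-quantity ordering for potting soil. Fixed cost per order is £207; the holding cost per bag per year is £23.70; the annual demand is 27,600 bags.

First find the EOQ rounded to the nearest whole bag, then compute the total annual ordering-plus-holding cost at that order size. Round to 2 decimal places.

£16,456.18

EOQ = √(2DS/H) = √(2 × 27,600 × 207 / 23.7)
    = √(482,126.58) ≈ 694.35 → Q = 694 bags
Ordering: D/Q × S = 27,600/694 × £207 = £8,232.28
Holding:  Q/2 × H = 694/2 × £23.7 = £8,223.90
Total = £8,232.28 + £8,223.90 = £16,456.18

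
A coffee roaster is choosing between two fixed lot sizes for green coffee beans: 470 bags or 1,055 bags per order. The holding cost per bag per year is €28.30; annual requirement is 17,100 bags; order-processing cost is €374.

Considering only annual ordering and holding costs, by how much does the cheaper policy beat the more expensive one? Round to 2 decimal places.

TC(Q) = (D/Q)S + (Q/2)H
TC(470) = (17,100/470)×374 + (470/2)×28.3 = €20,257.73
TC(1,055) = (17,100/1,055)×374 + (1,055/2)×28.3 = €20,990.24
|ΔTC| = |€20,257.73 − €20,990.24| = €732.51

€732.51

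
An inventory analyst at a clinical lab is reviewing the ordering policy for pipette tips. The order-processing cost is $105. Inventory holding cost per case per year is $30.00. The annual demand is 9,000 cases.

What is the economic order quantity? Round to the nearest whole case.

251 cases

EOQ = √(2DS/H) = √(2 × 9,000 × 105 / 30)
    = √(63,000.00) ≈ 251.00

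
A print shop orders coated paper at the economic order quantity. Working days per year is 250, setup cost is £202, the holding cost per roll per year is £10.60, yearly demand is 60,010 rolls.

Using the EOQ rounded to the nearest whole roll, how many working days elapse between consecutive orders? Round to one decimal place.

6.3 days

EOQ = √(2DS/H) = √(2 × 60,010 × 202 / 10.6)
    = √(2,287,173.58) ≈ 1,512.34 → Q = 1,512 rolls
T = Q/D × 250 days = 1,512/60,010 × 250 = 6.299 days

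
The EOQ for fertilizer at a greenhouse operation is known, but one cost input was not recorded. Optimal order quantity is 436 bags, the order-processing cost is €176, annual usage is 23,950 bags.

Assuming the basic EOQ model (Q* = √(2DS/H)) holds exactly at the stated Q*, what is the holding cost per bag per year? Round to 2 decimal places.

EOQ relation: Q² = 2DS/H, so rearrange for the unknown.
H = 2DS / Q² = 2 × 23,950 × 176 / 436² = 44.3481

€44.35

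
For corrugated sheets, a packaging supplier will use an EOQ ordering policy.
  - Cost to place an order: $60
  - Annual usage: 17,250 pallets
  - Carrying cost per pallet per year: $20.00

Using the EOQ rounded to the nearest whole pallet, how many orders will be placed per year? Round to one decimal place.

53.6 orders per year

Optimal lot size Q* = (2 × 17,250 × $60 / $20)^½ ≈ 321.71 → Q = 322
N = D/Q = 17,250/322 ≈ 53.571 orders/yr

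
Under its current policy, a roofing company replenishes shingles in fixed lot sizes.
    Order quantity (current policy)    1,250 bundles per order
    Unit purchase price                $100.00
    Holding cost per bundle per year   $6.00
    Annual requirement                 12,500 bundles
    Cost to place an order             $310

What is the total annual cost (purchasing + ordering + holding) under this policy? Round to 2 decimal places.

Ordering: D/Q × S = 12,500/1,250 × $310 = $3,100.00
Holding:  Q/2 × H = 1,250/2 × $6 = $3,750.00
Purchase cost = D·C = 12,500 × 100 = $1,250,000.00
Total = $3,100.00 + $3,750.00 + $1,250,000.00 = $1,256,850.00

$1,256,850.00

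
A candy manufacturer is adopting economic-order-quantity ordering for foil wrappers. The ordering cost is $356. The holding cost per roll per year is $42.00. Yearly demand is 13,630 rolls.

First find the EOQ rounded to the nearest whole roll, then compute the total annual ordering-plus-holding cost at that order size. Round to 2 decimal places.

EOQ = √(2DS/H) = √(2 × 13,630 × 356 / 42)
    = √(231,060.95) ≈ 480.69 → Q = 481 rolls
Annual ordering cost = (D/Q)·S = (13,630/481) × 356 = $10,087.90
Annual holding cost  = (Q/2)·H = (481/2) × 42 = $10,101.00
Total = $10,087.90 + $10,101.00 = $20,188.90

$20,188.90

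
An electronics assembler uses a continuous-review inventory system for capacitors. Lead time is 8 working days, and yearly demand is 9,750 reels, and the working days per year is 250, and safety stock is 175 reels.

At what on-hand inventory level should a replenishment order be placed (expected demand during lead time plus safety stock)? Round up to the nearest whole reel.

Daily demand d = 9,750 / 250 = 39.000 reels/day
Demand during lead time = 39.000 × 8 = 312.00
Reorder point = 312.00 + 175 = 487.00 → round up

487 reels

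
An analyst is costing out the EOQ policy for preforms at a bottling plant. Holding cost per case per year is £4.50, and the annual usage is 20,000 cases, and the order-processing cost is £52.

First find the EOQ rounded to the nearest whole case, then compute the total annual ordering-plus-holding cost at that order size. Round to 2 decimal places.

2DS/H = 2·20,000·52/4.5 = 462,222.22
EOQ = √462,222.22 ≈ 679.87 → Q = 680 cases
Orders/yr = 20,000/680 = 29.412; ordering cost = 29.412 × £52 = £1,529.41
Average inventory = 680/2 = 340; holding cost = 340 × £4.5 = £1,530.00
Total = £1,529.41 + £1,530.00 = £3,059.41

£3,059.41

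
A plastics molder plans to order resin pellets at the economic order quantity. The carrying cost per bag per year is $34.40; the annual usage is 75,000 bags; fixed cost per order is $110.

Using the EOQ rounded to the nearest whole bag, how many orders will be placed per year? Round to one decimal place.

Optimal lot size Q* = (2 × 75,000 × $110 / $34.4)^½ ≈ 692.57 → Q = 693
Orders per year = D/Q = 75,000 / 693 = 108.225

108.2 orders per year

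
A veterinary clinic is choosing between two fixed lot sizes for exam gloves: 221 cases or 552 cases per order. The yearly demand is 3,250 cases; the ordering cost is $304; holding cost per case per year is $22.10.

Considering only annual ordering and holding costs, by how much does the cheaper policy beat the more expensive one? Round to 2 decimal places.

$976.82

TC(Q) = (D/Q)S + (Q/2)H
TC(221) = (3,250/221)×304 + (221/2)×22.1 = $6,912.64
TC(552) = (3,250/552)×304 + (552/2)×22.1 = $7,889.46
Cheaper: Q = 221.  Difference = $976.82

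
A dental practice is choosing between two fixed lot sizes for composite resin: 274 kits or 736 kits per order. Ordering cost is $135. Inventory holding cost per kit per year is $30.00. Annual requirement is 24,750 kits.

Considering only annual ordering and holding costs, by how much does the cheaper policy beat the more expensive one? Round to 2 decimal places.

Annual cost at Q: ordering D·S/Q plus holding Q·H/2.
TC(274) = (24,750/274)×135 + (274/2)×30 = $16,304.34
TC(736) = (24,750/736)×135 + (736/2)×30 = $15,579.74
Lots of 736 are cheaper by $724.60.

$724.60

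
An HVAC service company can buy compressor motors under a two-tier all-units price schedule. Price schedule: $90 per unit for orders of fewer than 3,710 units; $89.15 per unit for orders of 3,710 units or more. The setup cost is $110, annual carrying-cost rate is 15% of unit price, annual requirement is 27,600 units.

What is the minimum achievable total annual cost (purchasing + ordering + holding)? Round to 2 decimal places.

$2,486,164.32

H₁ = 15%×$90 = $13.5000;  H₂ = 15%×$89.15 = $13.3725
EOQ₁ = √(2×27,600×110/13.5000) = 670.65  (< 3,710, feasible at tier 1)
EOQ₂ = √(2×27,600×110/13.3725) = 673.84  (< 3,710 → use Q = 3,710 at tier-2 price)
TC(tier 1 (EOQ₁), Q≈670.7) = $2,493,053.84
TC(tier 2, Q≈3,710.0) = $2,486,164.32
Minimum at tier 2: $2,486,164.32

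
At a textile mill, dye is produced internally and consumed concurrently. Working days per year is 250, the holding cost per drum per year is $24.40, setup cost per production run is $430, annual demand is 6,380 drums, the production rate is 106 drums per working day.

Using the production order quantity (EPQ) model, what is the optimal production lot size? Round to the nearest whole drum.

544 drums

d = 6,380/250 = 25.5200 drums/day;  effective holding cost H(1 − d/p) = 24.4·(1 − 25.5200/106) = 18.52558
Q* = √(2DS / H_eff) = √(2·6,380·430 / 18.52558) ≈ 544.22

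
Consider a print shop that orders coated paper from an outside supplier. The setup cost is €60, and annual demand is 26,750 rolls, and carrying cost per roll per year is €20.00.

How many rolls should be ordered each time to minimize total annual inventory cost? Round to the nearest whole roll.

Q* = √(2·D·S / H) = √(2·26,750·60 / 20) = √160,500.0 ≈ 400.62

401 rolls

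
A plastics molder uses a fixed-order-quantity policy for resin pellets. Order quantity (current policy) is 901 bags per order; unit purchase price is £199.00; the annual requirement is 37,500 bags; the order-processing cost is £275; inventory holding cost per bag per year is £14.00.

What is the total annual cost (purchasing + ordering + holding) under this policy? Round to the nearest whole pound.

Orders/yr = 37,500/901 = 41.620; ordering cost = 41.620 × £275 = £11,445.62
Average inventory = 901/2 = 450.5; holding cost = 450.5 × £14 = £6,307.00
Purchase cost = D·C = 37,500 × 199 = £7,462,500.00
Total = £11,445.62 + £6,307.00 + £7,462,500.00 = £7,480,252.62

£7,480,253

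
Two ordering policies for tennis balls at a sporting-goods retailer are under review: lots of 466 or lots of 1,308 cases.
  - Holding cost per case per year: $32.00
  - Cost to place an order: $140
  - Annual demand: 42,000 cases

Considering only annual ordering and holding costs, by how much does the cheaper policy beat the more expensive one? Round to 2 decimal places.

For each Q, cost = (D/Q)·S + (Q/2)·H.
TC(466) = (42,000/466)×140 + (466/2)×32 = $20,074.03
TC(1,308) = (42,000/1,308)×140 + (1,308/2)×32 = $25,423.41
|ΔTC| = |$20,074.03 − $25,423.41| = $5,349.39

$5,349.39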